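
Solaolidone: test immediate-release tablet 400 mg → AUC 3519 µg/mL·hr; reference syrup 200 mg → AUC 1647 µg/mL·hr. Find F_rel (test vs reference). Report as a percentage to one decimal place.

F_rel = 106.8%

F_rel = (AUC_test/D_test) / (AUC_ref/D_ref)
      = (3519/400) / (1647/200)
      = 8.7975 / 8.235 = 1.0683 = 106.83%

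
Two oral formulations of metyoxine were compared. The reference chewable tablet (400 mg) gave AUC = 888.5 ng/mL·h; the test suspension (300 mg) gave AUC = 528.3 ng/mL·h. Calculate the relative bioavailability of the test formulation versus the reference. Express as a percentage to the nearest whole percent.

F_rel = 79%

F_rel = (AUC_test/D_test) / (AUC_ref/D_ref)
      = (528.3/300) / (888.5/400)
      = 1.761 / 2.22125 = 0.7928 = 79.28%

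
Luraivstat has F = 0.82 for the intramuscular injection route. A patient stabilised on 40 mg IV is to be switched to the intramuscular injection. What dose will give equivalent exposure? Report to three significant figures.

D_intramuscular = 48.8 mg

For equal systemic exposure: F × D_ev = D_iv
D_ev = D_iv / F = 40 / 0.82 = 48.7805 mg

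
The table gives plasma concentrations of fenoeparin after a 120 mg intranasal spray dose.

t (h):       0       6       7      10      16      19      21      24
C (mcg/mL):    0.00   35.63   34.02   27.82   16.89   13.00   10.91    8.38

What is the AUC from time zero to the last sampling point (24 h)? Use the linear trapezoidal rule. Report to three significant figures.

Trapezoidal AUC_0→24:
  [0→6]: (0.00+35.63)/2 × 6 = 106.89
  [6→7]: (35.63+34.02)/2 × 1 = 34.825
  [7→10]: (34.02+27.82)/2 × 3 = 92.76
  [10→16]: (27.82+16.89)/2 × 6 = 134.13
  [16→19]: (16.89+13.00)/2 × 3 = 44.835
  [19→21]: (13.00+10.91)/2 × 2 = 23.91
  [21→24]: (10.91+8.38)/2 × 3 = 28.935
  Sum = 466.285 mcg/mL·h

AUC = 466 mcg/mL·h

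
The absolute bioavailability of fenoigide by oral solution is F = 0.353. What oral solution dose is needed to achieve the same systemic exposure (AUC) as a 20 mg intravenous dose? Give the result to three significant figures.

For equal systemic exposure: F × D_ev = D_iv
D_ev = D_iv / F = 20 / 0.353 = 56.6572 mg

D_oral = 56.7 mg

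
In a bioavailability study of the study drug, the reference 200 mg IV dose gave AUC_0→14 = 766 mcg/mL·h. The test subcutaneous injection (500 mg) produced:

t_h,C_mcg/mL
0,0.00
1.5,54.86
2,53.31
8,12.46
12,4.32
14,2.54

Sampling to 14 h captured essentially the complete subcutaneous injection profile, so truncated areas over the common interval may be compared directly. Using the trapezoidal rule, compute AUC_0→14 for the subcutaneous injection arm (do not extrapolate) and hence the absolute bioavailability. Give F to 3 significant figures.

F = 0.160

Trapezoidal AUC_0→14 (subcutaneous injection):
  [0→1.5]: (0.00+54.86)/2 × 1.5 = 41.145
  [1.5→2]: (54.86+53.31)/2 × 0.5 = 27.0425
  [2→8]: (53.31+12.46)/2 × 6 = 197.31
  [8→12]: (12.46+4.32)/2 × 4 = 33.56
  [12→14]: (4.32+2.54)/2 × 2 = 6.86
  Sum = 305.9175 mcg/mL·h
F = (AUC_ev/D_ev)/(AUC_iv/D_iv) = (305.9175/500)/(766/200) = 0.611835/3.83 = 0.1597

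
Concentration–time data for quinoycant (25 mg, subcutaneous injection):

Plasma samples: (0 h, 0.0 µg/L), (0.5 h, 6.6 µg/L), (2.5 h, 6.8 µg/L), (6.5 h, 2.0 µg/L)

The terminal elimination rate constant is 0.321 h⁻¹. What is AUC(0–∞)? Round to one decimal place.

AUC = 38.9 µg/L·h

Trapezoidal AUC_0→6.5:
  [0→0.5]: (0.0+6.6)/2 × 0.5 = 1.65
  [0.5→2.5]: (6.6+6.8)/2 × 2 = 13.4
  [2.5→6.5]: (6.8+2.0)/2 × 4 = 17.6
  Sum = 32.65 µg/L·h
Extrapolated tail: C_last / k_e = 2.0 / 0.321 = 6.231
AUC_0→∞ = 32.65 + 6.231 = 38.881 µg/L·h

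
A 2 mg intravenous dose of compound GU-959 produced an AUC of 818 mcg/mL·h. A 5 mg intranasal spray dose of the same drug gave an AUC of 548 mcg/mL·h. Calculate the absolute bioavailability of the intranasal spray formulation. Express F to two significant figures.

F = 0.27

F = (AUC_ev / D_ev) / (AUC_iv / D_iv)
  = (548/5) / (818/2)
  = 109.6 / 409 = 0.2680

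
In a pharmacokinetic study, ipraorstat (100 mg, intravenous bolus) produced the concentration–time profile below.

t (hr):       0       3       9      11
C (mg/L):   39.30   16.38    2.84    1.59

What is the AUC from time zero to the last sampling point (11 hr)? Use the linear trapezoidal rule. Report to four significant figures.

Trapezoidal AUC_0→11:
  [0→3]: (39.30+16.38)/2 × 3 = 83.52
  [3→9]: (16.38+2.84)/2 × 6 = 57.66
  [9→11]: (2.84+1.59)/2 × 2 = 4.43
  Sum = 145.61 mg/L·hr

AUC = 145.6 mg/L·hr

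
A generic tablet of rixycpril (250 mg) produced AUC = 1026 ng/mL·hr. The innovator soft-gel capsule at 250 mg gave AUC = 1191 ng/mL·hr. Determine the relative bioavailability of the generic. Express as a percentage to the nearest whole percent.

F_rel = (AUC_test/D_test) / (AUC_ref/D_ref)
      = (1026/250) / (1191/250)
      = 4.104 / 4.764 = 0.8615 = 86.15%

F_rel = 86%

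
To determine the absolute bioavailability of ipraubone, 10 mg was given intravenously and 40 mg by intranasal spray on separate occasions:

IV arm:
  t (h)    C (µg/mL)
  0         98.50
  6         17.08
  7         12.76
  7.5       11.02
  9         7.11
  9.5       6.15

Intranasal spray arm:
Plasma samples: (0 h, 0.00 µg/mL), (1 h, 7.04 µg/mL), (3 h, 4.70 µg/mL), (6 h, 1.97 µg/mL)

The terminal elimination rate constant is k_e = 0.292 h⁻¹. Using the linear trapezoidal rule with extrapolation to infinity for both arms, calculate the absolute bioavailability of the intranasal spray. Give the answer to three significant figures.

Trapezoidal AUC_0→9.5 (IV):
  [0→6]: (98.50+17.08)/2 × 6 = 346.74
  [6→7]: (17.08+12.76)/2 × 1 = 14.92
  [7→7.5]: (12.76+11.02)/2 × 0.5 = 5.945
  [7.5→9]: (11.02+7.11)/2 × 1.5 = 13.5975
  [9→9.5]: (7.11+6.15)/2 × 0.5 = 3.315
  Sum = 384.5175 µg/mL·h
IV tail: 6.15/0.292 = 21.062; AUC_iv,0→∞ = 384.5175 + 21.062 = 405.5795 µg/mL·h
Trapezoidal AUC_0→6 (intranasal spray):
  [0→1]: (0.00+7.04)/2 × 1 = 3.52
  [1→3]: (7.04+4.70)/2 × 2 = 11.74
  [3→6]: (4.70+1.97)/2 × 3 = 10.005
  Sum = 25.265 µg/mL·h
intranasal spray tail: 1.97/0.292 = 6.747; AUC_ev,0→∞ = 25.265 + 6.747 = 32.012 µg/mL·h
F = (AUC_ev/D_ev)/(AUC_iv/D_iv) = (32.012/40)/(405.5795/10) = 0.8003/40.55795 = 0.0197

F = 0.0197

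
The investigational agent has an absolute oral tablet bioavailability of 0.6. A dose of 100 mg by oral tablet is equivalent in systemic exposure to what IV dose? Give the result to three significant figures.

D_iv = 60.0 mg

Systemic exposure from an extravascular dose = F × D_ev, so the equivalent IV dose is F × D_ev.
D_iv = F × D_ev = 0.6 × 100 = 60 mg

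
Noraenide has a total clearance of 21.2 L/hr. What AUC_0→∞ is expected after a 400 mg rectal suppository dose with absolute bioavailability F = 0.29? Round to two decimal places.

AUC = 5.47 mg/L·hr

AUC_0→∞ = F × Dose / CL
        = 0.29 × 400 / 21.2 = 5.4717 mg/L·hr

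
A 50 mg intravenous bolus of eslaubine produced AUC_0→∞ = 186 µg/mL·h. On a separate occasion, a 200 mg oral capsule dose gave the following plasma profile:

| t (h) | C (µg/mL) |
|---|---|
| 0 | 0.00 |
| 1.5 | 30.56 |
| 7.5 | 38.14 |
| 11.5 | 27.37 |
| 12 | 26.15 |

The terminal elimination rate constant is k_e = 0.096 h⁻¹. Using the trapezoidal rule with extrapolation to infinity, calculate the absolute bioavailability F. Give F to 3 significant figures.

Trapezoidal AUC_0→12 (oral capsule):
  [0→1.5]: (0.00+30.56)/2 × 1.5 = 22.92
  [1.5→7.5]: (30.56+38.14)/2 × 6 = 206.1
  [7.5→11.5]: (38.14+27.37)/2 × 4 = 131.02
  [11.5→12]: (27.37+26.15)/2 × 0.5 = 13.38
  Sum = 373.42 µg/mL·h
Tail: C_last/k_e = 26.15/0.096 = 272.396
AUC_0→∞ (oral capsule) = 373.42 + 272.396 = 645.816 µg/mL·h
F = (AUC_ev/D_ev)/(AUC_iv/D_iv) = (645.816/200)/(186/50) = 3.22908/3.72 = 0.8680

F = 0.868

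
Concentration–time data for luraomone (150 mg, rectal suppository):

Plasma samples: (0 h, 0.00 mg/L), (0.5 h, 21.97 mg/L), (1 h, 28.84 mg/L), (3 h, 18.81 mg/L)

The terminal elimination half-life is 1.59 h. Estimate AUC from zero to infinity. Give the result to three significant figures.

AUC = 109 mg/L·h

Trapezoidal AUC_0→3:
  [0→0.5]: (0.00+21.97)/2 × 0.5 = 5.4925
  [0.5→1]: (21.97+28.84)/2 × 0.5 = 12.7025
  [1→3]: (28.84+18.81)/2 × 2 = 47.65
  Sum = 65.845 mg/L·h
k_e = ln2 / t½ = 0.693147 / 1.59 = 0.4359 h^-1
Extrapolated tail: C_last / k_e = 18.81 / 0.4359 = 43.152
AUC_0→∞ = 65.845 + 43.152 = 108.997 mg/L·h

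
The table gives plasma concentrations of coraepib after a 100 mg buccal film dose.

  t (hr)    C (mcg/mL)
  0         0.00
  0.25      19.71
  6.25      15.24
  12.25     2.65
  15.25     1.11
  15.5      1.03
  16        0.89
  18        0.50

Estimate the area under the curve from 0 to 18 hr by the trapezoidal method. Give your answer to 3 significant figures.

Trapezoidal AUC_0→18:
  [0→0.25]: (0.00+19.71)/2 × 0.25 = 2.46375
  [0.25→6.25]: (19.71+15.24)/2 × 6 = 104.85
  [6.25→12.25]: (15.24+2.65)/2 × 6 = 53.67
  [12.25→15.25]: (2.65+1.11)/2 × 3 = 5.64
  [15.25→15.5]: (1.11+1.03)/2 × 0.25 = 0.2675
  [15.5→16]: (1.03+0.89)/2 × 0.5 = 0.48
  [16→18]: (0.89+0.50)/2 × 2 = 1.39
  Sum = 168.76125 mcg/mL·hr

AUC = 169 mcg/mL·hr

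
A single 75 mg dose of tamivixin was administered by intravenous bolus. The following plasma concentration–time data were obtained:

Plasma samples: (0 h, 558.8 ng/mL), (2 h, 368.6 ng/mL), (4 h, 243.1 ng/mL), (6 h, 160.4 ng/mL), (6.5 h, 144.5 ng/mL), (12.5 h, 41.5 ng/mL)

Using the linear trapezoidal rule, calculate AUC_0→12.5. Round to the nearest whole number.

Trapezoidal AUC_0→12.5:
  [0→2]: (558.8+368.6)/2 × 2 = 927.4
  [2→4]: (368.6+243.1)/2 × 2 = 611.7
  [4→6]: (243.1+160.4)/2 × 2 = 403.5
  [6→6.5]: (160.4+144.5)/2 × 0.5 = 76.225
  [6.5→12.5]: (144.5+41.5)/2 × 6 = 558.0
  Sum = 2576.825 ng/mL·h

AUC = 2577 ng/mL·h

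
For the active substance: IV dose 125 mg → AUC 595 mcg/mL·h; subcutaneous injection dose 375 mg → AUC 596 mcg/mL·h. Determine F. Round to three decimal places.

F = 0.334

F = (AUC_ev / D_ev) / (AUC_iv / D_iv)
  = (596/375) / (595/125)
  = 1.58933 / 4.76 = 0.3339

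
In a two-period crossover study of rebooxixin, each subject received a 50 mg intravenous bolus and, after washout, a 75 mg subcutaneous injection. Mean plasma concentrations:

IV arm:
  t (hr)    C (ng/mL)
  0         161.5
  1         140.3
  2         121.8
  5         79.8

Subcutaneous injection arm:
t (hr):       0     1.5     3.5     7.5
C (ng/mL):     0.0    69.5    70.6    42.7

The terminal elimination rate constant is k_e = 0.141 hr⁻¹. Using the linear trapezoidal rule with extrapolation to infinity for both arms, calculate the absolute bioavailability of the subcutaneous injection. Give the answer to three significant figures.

Trapezoidal AUC_0→5 (IV):
  [0→1]: (161.5+140.3)/2 × 1 = 150.9
  [1→2]: (140.3+121.8)/2 × 1 = 131.05
  [2→5]: (121.8+79.8)/2 × 3 = 302.4
  Sum = 584.35 ng/mL·hr
IV tail: 79.8/0.141 = 565.957; AUC_iv,0→∞ = 584.35 + 565.957 = 1150.307 ng/mL·hr
Trapezoidal AUC_0→7.5 (subcutaneous injection):
  [0→1.5]: (0.0+69.5)/2 × 1.5 = 52.125
  [1.5→3.5]: (69.5+70.6)/2 × 2 = 140.1
  [3.5→7.5]: (70.6+42.7)/2 × 4 = 226.6
  Sum = 418.825 ng/mL·hr
subcutaneous injection tail: 42.7/0.141 = 302.837; AUC_ev,0→∞ = 418.825 + 302.837 = 721.662 ng/mL·hr
F = (AUC_ev/D_ev)/(AUC_iv/D_iv) = (721.662/75)/(1150.307/50) = 9.62216/23.00614 = 0.4182

F = 0.418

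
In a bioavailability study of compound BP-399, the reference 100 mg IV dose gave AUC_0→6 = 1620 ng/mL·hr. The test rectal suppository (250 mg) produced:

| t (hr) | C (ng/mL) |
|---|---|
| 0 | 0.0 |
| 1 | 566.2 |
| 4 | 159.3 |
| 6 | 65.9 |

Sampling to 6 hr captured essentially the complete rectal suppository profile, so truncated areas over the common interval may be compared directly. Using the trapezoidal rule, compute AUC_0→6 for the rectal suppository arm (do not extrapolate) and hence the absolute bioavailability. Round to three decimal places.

F = 0.394

Trapezoidal AUC_0→6 (rectal suppository):
  [0→1]: (0.0+566.2)/2 × 1 = 283.1
  [1→4]: (566.2+159.3)/2 × 3 = 1088.25
  [4→6]: (159.3+65.9)/2 × 2 = 225.2
  Sum = 1596.55 ng/mL·hr
F = (AUC_ev/D_ev)/(AUC_iv/D_iv) = (1596.55/250)/(1620/100) = 6.3862/16.2 = 0.3942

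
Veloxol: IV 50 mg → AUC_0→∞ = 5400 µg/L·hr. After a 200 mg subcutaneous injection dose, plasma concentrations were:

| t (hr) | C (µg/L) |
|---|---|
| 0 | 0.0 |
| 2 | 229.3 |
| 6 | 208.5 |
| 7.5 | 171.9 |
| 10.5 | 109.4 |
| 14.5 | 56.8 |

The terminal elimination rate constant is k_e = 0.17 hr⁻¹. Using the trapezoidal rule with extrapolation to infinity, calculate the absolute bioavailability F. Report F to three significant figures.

F = 0.115

Trapezoidal AUC_0→14.5 (subcutaneous injection):
  [0→2]: (0.0+229.3)/2 × 2 = 229.3
  [2→6]: (229.3+208.5)/2 × 4 = 875.6
  [6→7.5]: (208.5+171.9)/2 × 1.5 = 285.3
  [7.5→10.5]: (171.9+109.4)/2 × 3 = 421.95
  [10.5→14.5]: (109.4+56.8)/2 × 4 = 332.4
  Sum = 2144.55 µg/L·hr
Tail: C_last/k_e = 56.8/0.17 = 334.118
AUC_0→∞ (subcutaneous injection) = 2144.55 + 334.118 = 2478.668 µg/L·hr
F = (AUC_ev/D_ev)/(AUC_iv/D_iv) = (2478.668/200)/(5400/50) = 12.39334/108 = 0.1148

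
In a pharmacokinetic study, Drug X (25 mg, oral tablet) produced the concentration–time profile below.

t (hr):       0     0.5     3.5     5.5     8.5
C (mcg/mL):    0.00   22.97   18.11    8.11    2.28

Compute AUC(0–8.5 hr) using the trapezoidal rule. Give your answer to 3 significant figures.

Trapezoidal AUC_0→8.5:
  [0→0.5]: (0.00+22.97)/2 × 0.5 = 5.7425
  [0.5→3.5]: (22.97+18.11)/2 × 3 = 61.62
  [3.5→5.5]: (18.11+8.11)/2 × 2 = 26.22
  [5.5→8.5]: (8.11+2.28)/2 × 3 = 15.585
  Sum = 109.1675 mcg/mL·hr

AUC = 109 mcg/mL·hr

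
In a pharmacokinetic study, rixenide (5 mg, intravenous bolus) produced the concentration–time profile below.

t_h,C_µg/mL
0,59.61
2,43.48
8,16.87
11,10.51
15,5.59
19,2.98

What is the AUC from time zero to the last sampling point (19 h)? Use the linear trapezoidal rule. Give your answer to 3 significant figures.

AUC = 375 µg/mL·h

Trapezoidal AUC_0→19:
  [0→2]: (59.61+43.48)/2 × 2 = 103.09
  [2→8]: (43.48+16.87)/2 × 6 = 181.05
  [8→11]: (16.87+10.51)/2 × 3 = 41.07
  [11→15]: (10.51+5.59)/2 × 4 = 32.2
  [15→19]: (5.59+2.98)/2 × 4 = 17.14
  Sum = 374.55 µg/mL·h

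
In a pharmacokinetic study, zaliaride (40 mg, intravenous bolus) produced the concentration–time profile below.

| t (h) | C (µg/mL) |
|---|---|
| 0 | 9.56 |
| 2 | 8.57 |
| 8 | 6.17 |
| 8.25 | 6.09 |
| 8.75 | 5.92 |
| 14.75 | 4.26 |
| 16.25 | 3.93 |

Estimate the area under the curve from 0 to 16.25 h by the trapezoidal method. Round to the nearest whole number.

AUC = 104 µg/mL·h

Trapezoidal AUC_0→16.25:
  [0→2]: (9.56+8.57)/2 × 2 = 18.13
  [2→8]: (8.57+6.17)/2 × 6 = 44.22
  [8→8.25]: (6.17+6.09)/2 × 0.25 = 1.5325
  [8.25→8.75]: (6.09+5.92)/2 × 0.5 = 3.0025
  [8.75→14.75]: (5.92+4.26)/2 × 6 = 30.54
  [14.75→16.25]: (4.26+3.93)/2 × 1.5 = 6.1425
  Sum = 103.5675 µg/mL·h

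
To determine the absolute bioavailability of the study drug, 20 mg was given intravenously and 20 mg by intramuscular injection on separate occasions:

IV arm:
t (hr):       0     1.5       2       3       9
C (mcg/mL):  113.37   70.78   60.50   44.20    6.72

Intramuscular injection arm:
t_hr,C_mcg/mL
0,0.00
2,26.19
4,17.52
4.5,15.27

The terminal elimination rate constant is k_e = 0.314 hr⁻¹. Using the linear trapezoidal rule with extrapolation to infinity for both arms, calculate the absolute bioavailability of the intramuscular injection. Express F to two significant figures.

Trapezoidal AUC_0→9 (IV):
  [0→1.5]: (113.37+70.78)/2 × 1.5 = 138.1125
  [1.5→2]: (70.78+60.50)/2 × 0.5 = 32.82
  [2→3]: (60.50+44.20)/2 × 1 = 52.35
  [3→9]: (44.20+6.72)/2 × 6 = 152.76
  Sum = 376.0425 mcg/mL·hr
IV tail: 6.72/0.314 = 21.401; AUC_iv,0→∞ = 376.0425 + 21.401 = 397.4435 mcg/mL·hr
Trapezoidal AUC_0→4.5 (intramuscular injection):
  [0→2]: (0.00+26.19)/2 × 2 = 26.19
  [2→4]: (26.19+17.52)/2 × 2 = 43.71
  [4→4.5]: (17.52+15.27)/2 × 0.5 = 8.1975
  Sum = 78.0975 mcg/mL·hr
intramuscular injection tail: 15.27/0.314 = 48.631; AUC_ev,0→∞ = 78.0975 + 48.631 = 126.7285 mcg/mL·hr
F = (AUC_ev/D_ev)/(AUC_iv/D_iv) = (126.7285/20)/(397.4435/20) = 6.336425/19.872175 = 0.3189

F = 0.32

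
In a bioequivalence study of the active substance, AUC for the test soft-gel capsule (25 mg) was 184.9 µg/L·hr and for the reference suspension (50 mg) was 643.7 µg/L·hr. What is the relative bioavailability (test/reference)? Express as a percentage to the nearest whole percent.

F_rel = 57%

F_rel = (AUC_test/D_test) / (AUC_ref/D_ref)
      = (184.9/25) / (643.7/50)
      = 7.396 / 12.874 = 0.5745 = 57.45%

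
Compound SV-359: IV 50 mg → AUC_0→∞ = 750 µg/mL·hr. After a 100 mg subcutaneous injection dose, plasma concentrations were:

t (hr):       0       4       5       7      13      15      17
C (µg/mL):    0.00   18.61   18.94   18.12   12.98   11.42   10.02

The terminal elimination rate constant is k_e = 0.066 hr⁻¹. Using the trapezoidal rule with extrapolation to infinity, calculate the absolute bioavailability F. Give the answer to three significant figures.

F = 0.256

Trapezoidal AUC_0→17 (subcutaneous injection):
  [0→4]: (0.00+18.61)/2 × 4 = 37.22
  [4→5]: (18.61+18.94)/2 × 1 = 18.775
  [5→7]: (18.94+18.12)/2 × 2 = 37.06
  [7→13]: (18.12+12.98)/2 × 6 = 93.3
  [13→15]: (12.98+11.42)/2 × 2 = 24.4
  [15→17]: (11.42+10.02)/2 × 2 = 21.44
  Sum = 232.195 µg/mL·hr
Tail: C_last/k_e = 10.02/0.066 = 151.818
AUC_0→∞ (subcutaneous injection) = 232.195 + 151.818 = 384.013 µg/mL·hr
F = (AUC_ev/D_ev)/(AUC_iv/D_iv) = (384.013/100)/(750/50) = 3.84013/15 = 0.2560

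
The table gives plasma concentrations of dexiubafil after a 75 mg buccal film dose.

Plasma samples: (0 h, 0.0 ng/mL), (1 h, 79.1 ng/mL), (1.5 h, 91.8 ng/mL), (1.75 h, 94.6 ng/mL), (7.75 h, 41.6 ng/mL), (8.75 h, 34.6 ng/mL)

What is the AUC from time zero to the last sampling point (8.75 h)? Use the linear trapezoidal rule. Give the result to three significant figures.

Trapezoidal AUC_0→8.75:
  [0→1]: (0.0+79.1)/2 × 1 = 39.55
  [1→1.5]: (79.1+91.8)/2 × 0.5 = 42.725
  [1.5→1.75]: (91.8+94.6)/2 × 0.25 = 23.3
  [1.75→7.75]: (94.6+41.6)/2 × 6 = 408.6
  [7.75→8.75]: (41.6+34.6)/2 × 1 = 38.1
  Sum = 552.275 ng/mL·h

AUC = 552 ng/mL·h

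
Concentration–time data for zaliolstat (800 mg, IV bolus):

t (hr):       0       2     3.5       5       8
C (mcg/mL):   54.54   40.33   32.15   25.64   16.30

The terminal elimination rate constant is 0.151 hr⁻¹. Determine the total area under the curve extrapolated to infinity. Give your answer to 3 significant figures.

AUC = 363 mcg/mL·hr

Trapezoidal AUC_0→8:
  [0→2]: (54.54+40.33)/2 × 2 = 94.87
  [2→3.5]: (40.33+32.15)/2 × 1.5 = 54.36
  [3.5→5]: (32.15+25.64)/2 × 1.5 = 43.3425
  [5→8]: (25.64+16.30)/2 × 3 = 62.91
  Sum = 255.4825 mcg/mL·hr
Extrapolated tail: C_last / k_e = 16.30 / 0.151 = 107.947
AUC_0→∞ = 255.4825 + 107.947 = 363.4295 mcg/mL·hr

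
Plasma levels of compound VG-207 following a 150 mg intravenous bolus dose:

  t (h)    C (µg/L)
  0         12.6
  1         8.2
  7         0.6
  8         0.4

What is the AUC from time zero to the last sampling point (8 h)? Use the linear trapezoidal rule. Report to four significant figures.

Trapezoidal AUC_0→8:
  [0→1]: (12.6+8.2)/2 × 1 = 10.4
  [1→7]: (8.2+0.6)/2 × 6 = 26.4
  [7→8]: (0.6+0.4)/2 × 1 = 0.5
  Sum = 37.3 µg/L·h

AUC = 37.30 µg/L·h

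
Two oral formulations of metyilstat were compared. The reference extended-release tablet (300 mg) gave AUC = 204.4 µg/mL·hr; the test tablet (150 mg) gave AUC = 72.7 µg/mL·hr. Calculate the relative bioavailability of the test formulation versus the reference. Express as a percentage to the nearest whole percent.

F_rel = (AUC_test/D_test) / (AUC_ref/D_ref)
      = (72.7/150) / (204.4/300)
      = 0.484667 / 0.681333 = 0.7114 = 71.14%

F_rel = 71%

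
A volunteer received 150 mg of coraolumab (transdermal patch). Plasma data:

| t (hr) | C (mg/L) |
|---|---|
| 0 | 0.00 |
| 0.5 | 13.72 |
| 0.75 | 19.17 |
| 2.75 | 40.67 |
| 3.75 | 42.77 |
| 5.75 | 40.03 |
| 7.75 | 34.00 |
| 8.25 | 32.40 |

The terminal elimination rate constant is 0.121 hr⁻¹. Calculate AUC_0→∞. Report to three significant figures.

Trapezoidal AUC_0→8.25:
  [0→0.5]: (0.00+13.72)/2 × 0.5 = 3.43
  [0.5→0.75]: (13.72+19.17)/2 × 0.25 = 4.11125
  [0.75→2.75]: (19.17+40.67)/2 × 2 = 59.84
  [2.75→3.75]: (40.67+42.77)/2 × 1 = 41.72
  [3.75→5.75]: (42.77+40.03)/2 × 2 = 82.8
  [5.75→7.75]: (40.03+34.00)/2 × 2 = 74.03
  [7.75→8.25]: (34.00+32.40)/2 × 0.5 = 16.6
  Sum = 282.53125 mg/L·hr
Extrapolated tail: C_last / k_e = 32.40 / 0.121 = 267.769
AUC_0→∞ = 282.53125 + 267.769 = 550.30025 mg/L·hr

AUC = 550 mg/L·hr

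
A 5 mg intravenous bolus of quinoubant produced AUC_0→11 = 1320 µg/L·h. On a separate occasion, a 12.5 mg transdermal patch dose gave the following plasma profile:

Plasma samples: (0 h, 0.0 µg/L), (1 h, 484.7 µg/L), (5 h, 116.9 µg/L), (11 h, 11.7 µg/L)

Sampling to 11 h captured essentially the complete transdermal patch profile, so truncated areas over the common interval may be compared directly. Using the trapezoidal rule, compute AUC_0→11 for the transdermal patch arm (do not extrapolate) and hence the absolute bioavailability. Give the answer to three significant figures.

Trapezoidal AUC_0→11 (transdermal patch):
  [0→1]: (0.0+484.7)/2 × 1 = 242.35
  [1→5]: (484.7+116.9)/2 × 4 = 1203.2
  [5→11]: (116.9+11.7)/2 × 6 = 385.8
  Sum = 1831.35 µg/L·h
F = (AUC_ev/D_ev)/(AUC_iv/D_iv) = (1831.35/12.5)/(1320/5) = 146.508/264 = 0.5550

F = 0.555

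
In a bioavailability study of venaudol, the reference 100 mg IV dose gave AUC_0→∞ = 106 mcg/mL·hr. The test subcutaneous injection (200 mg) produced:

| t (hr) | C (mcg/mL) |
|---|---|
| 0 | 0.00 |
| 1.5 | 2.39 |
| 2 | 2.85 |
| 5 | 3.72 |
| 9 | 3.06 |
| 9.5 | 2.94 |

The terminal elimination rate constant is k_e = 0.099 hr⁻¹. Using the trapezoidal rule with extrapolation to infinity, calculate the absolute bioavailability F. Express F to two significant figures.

Trapezoidal AUC_0→9.5 (subcutaneous injection):
  [0→1.5]: (0.00+2.39)/2 × 1.5 = 1.7925
  [1.5→2]: (2.39+2.85)/2 × 0.5 = 1.31
  [2→5]: (2.85+3.72)/2 × 3 = 9.855
  [5→9]: (3.72+3.06)/2 × 4 = 13.56
  [9→9.5]: (3.06+2.94)/2 × 0.5 = 1.5
  Sum = 28.0175 mcg/mL·hr
Tail: C_last/k_e = 2.94/0.099 = 29.697
AUC_0→∞ (subcutaneous injection) = 28.0175 + 29.697 = 57.7145 mcg/mL·hr
F = (AUC_ev/D_ev)/(AUC_iv/D_iv) = (57.7145/200)/(106/100) = 0.2885725/1.06 = 0.2722

F = 0.27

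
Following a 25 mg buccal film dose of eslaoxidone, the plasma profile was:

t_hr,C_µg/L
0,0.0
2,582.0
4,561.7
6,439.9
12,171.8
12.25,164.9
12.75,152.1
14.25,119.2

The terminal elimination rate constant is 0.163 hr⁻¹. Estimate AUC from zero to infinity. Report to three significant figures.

AUC = 5620 µg/L·hr

Trapezoidal AUC_0→14.25:
  [0→2]: (0.0+582.0)/2 × 2 = 582.0
  [2→4]: (582.0+561.7)/2 × 2 = 1143.7
  [4→6]: (561.7+439.9)/2 × 2 = 1001.6
  [6→12]: (439.9+171.8)/2 × 6 = 1835.1
  [12→12.25]: (171.8+164.9)/2 × 0.25 = 42.0875
  [12.25→12.75]: (164.9+152.1)/2 × 0.5 = 79.25
  [12.75→14.25]: (152.1+119.2)/2 × 1.5 = 203.475
  Sum = 4887.2125 µg/L·hr
Extrapolated tail: C_last / k_e = 119.2 / 0.163 = 731.288
AUC_0→∞ = 4887.2125 + 731.288 = 5618.5005 µg/L·hr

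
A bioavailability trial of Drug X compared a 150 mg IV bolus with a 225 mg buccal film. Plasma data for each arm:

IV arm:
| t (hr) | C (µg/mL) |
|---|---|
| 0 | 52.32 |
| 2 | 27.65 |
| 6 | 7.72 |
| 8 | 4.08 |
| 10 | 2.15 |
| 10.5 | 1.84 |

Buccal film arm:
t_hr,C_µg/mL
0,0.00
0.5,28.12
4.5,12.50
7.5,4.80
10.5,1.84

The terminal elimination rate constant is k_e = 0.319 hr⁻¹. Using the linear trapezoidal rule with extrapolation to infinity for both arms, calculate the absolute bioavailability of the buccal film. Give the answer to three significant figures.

Trapezoidal AUC_0→10.5 (IV):
  [0→2]: (52.32+27.65)/2 × 2 = 79.97
  [2→6]: (27.65+7.72)/2 × 4 = 70.74
  [6→8]: (7.72+4.08)/2 × 2 = 11.8
  [8→10]: (4.08+2.15)/2 × 2 = 6.23
  [10→10.5]: (2.15+1.84)/2 × 0.5 = 0.9975
  Sum = 169.7375 µg/mL·hr
IV tail: 1.84/0.319 = 5.768; AUC_iv,0→∞ = 169.7375 + 5.768 = 175.5055 µg/mL·hr
Trapezoidal AUC_0→10.5 (buccal film):
  [0→0.5]: (0.00+28.12)/2 × 0.5 = 7.03
  [0.5→4.5]: (28.12+12.50)/2 × 4 = 81.24
  [4.5→7.5]: (12.50+4.80)/2 × 3 = 25.95
  [7.5→10.5]: (4.80+1.84)/2 × 3 = 9.96
  Sum = 124.18 µg/mL·hr
buccal film tail: 1.84/0.319 = 5.768; AUC_ev,0→∞ = 124.18 + 5.768 = 129.948 µg/mL·hr
F = (AUC_ev/D_ev)/(AUC_iv/D_iv) = (129.948/225)/(175.5055/150) = 0.577547/1.17004 = 0.4936

F = 0.494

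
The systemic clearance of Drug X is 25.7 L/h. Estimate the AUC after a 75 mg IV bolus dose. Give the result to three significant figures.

AUC_0→∞ = Dose_iv / CL
        = 75 / 25.7 = 2.91829 mg/L·h

AUC = 2.92 mg/L·h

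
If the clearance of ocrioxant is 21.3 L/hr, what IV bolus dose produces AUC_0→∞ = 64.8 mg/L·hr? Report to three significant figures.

Dose = 1380 mg

Dose_iv = CL × AUC_0→∞
     = 21.3 × 64.8 = 1380.24 mg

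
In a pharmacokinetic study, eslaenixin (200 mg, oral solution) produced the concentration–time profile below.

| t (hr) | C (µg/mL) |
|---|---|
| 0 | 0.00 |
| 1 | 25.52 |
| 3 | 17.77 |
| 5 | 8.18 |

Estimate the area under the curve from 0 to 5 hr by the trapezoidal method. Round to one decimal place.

Trapezoidal AUC_0→5:
  [0→1]: (0.00+25.52)/2 × 1 = 12.76
  [1→3]: (25.52+17.77)/2 × 2 = 43.29
  [3→5]: (17.77+8.18)/2 × 2 = 25.95
  Sum = 82.0 µg/mL·hr

AUC = 82.0 µg/mL·hr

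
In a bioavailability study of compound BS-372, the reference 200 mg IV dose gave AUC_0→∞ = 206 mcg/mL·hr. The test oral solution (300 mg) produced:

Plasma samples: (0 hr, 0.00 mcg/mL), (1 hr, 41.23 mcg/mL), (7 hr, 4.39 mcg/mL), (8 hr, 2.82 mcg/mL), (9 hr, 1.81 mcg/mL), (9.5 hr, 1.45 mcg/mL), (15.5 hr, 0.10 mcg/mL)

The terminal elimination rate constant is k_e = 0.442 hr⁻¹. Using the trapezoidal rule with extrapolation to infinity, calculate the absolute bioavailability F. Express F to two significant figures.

F = 0.55

Trapezoidal AUC_0→15.5 (oral solution):
  [0→1]: (0.00+41.23)/2 × 1 = 20.615
  [1→7]: (41.23+4.39)/2 × 6 = 136.86
  [7→8]: (4.39+2.82)/2 × 1 = 3.605
  [8→9]: (2.82+1.81)/2 × 1 = 2.315
  [9→9.5]: (1.81+1.45)/2 × 0.5 = 0.815
  [9.5→15.5]: (1.45+0.10)/2 × 6 = 4.65
  Sum = 168.86 mcg/mL·hr
Tail: C_last/k_e = 0.10/0.442 = 0.226
AUC_0→∞ (oral solution) = 168.86 + 0.226 = 169.086 mcg/mL·hr
F = (AUC_ev/D_ev)/(AUC_iv/D_iv) = (169.086/300)/(206/200) = 0.56362/1.03 = 0.5472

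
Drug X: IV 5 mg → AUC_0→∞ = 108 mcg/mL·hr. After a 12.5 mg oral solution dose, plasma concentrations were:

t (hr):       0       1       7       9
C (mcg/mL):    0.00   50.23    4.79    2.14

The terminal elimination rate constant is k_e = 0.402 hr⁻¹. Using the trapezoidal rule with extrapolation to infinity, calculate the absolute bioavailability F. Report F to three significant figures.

F = 0.750

Trapezoidal AUC_0→9 (oral solution):
  [0→1]: (0.00+50.23)/2 × 1 = 25.115
  [1→7]: (50.23+4.79)/2 × 6 = 165.06
  [7→9]: (4.79+2.14)/2 × 2 = 6.93
  Sum = 197.105 mcg/mL·hr
Tail: C_last/k_e = 2.14/0.402 = 5.323
AUC_0→∞ (oral solution) = 197.105 + 5.323 = 202.428 mcg/mL·hr
F = (AUC_ev/D_ev)/(AUC_iv/D_iv) = (202.428/12.5)/(108/5) = 16.19424/21.6 = 0.7497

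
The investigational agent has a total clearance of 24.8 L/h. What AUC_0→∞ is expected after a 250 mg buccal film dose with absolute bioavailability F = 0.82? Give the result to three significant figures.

AUC = 8.27 mg/L·h

AUC_0→∞ = F × Dose / CL
        = 0.82 × 250 / 24.8 = 8.26613 mg/L·h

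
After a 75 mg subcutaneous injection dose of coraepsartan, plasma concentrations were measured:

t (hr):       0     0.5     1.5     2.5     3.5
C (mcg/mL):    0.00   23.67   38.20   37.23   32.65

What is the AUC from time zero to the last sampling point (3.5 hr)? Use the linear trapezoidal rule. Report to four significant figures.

Trapezoidal AUC_0→3.5:
  [0→0.5]: (0.00+23.67)/2 × 0.5 = 5.9175
  [0.5→1.5]: (23.67+38.20)/2 × 1 = 30.935
  [1.5→2.5]: (38.20+37.23)/2 × 1 = 37.715
  [2.5→3.5]: (37.23+32.65)/2 × 1 = 34.94
  Sum = 109.5075 mcg/mL·hr

AUC = 109.5 mcg/mL·hr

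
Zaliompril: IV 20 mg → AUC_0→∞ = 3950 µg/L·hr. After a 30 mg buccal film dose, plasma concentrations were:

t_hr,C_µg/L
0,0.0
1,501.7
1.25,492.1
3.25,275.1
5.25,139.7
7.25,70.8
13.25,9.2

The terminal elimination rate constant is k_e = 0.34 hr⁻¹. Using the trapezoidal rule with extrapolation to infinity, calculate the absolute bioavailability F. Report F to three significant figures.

Trapezoidal AUC_0→13.25 (buccal film):
  [0→1]: (0.0+501.7)/2 × 1 = 250.85
  [1→1.25]: (501.7+492.1)/2 × 0.25 = 124.225
  [1.25→3.25]: (492.1+275.1)/2 × 2 = 767.2
  [3.25→5.25]: (275.1+139.7)/2 × 2 = 414.8
  [5.25→7.25]: (139.7+70.8)/2 × 2 = 210.5
  [7.25→13.25]: (70.8+9.2)/2 × 6 = 240.0
  Sum = 2007.575 µg/L·hr
Tail: C_last/k_e = 9.2/0.34 = 27.059
AUC_0→∞ (buccal film) = 2007.575 + 27.059 = 2034.634 µg/L·hr
F = (AUC_ev/D_ev)/(AUC_iv/D_iv) = (2034.634/30)/(3950/20) = 67.8211/197.5 = 0.3434

F = 0.343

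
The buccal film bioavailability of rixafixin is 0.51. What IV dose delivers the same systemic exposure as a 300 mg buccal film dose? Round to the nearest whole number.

D_iv = 153 mg

Systemic exposure from an extravascular dose = F × D_ev, so the equivalent IV dose is F × D_ev.
D_iv = F × D_ev = 0.51 × 300 = 153 mg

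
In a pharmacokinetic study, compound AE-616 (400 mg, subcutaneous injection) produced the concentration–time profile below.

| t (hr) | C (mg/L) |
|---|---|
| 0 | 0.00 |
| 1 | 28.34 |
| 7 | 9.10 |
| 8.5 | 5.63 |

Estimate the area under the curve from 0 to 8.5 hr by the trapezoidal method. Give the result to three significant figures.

AUC = 138 mg/L·hr

Trapezoidal AUC_0→8.5:
  [0→1]: (0.00+28.34)/2 × 1 = 14.17
  [1→7]: (28.34+9.10)/2 × 6 = 112.32
  [7→8.5]: (9.10+5.63)/2 × 1.5 = 11.0475
  Sum = 137.5375 mg/L·hr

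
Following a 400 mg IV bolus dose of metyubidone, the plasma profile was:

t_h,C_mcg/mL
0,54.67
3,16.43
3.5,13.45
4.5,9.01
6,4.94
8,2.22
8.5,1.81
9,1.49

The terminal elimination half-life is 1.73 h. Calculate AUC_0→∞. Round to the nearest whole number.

AUC = 149 mcg/mL·h

Trapezoidal AUC_0→9:
  [0→3]: (54.67+16.43)/2 × 3 = 106.65
  [3→3.5]: (16.43+13.45)/2 × 0.5 = 7.47
  [3.5→4.5]: (13.45+9.01)/2 × 1 = 11.23
  [4.5→6]: (9.01+4.94)/2 × 1.5 = 10.4625
  [6→8]: (4.94+2.22)/2 × 2 = 7.16
  [8→8.5]: (2.22+1.81)/2 × 0.5 = 1.0075
  [8.5→9]: (1.81+1.49)/2 × 0.5 = 0.825
  Sum = 144.805 mcg/mL·h
k_e = ln2 / t½ = 0.693147 / 1.73 = 0.4007 h^-1
Extrapolated tail: C_last / k_e = 1.49 / 0.4007 = 3.718
AUC_0→∞ = 144.805 + 3.718 = 148.523 mcg/mL·h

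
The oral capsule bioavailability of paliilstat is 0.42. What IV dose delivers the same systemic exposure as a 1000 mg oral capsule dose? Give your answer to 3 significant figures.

Systemic exposure from an extravascular dose = F × D_ev, so the equivalent IV dose is F × D_ev.
D_iv = F × D_ev = 0.42 × 1000 = 420 mg

D_iv = 420 mg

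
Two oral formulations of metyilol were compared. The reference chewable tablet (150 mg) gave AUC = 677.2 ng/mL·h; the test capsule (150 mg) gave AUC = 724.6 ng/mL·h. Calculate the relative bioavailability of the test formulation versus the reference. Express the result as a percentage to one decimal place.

F_rel = (AUC_test/D_test) / (AUC_ref/D_ref)
      = (724.6/150) / (677.2/150)
      = 4.83067 / 4.51467 = 1.0700 = 107.00%

F_rel = 107.0%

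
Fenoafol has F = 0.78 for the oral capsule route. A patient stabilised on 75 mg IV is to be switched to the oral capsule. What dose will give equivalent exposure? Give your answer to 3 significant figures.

D_oral = 96.2 mg

For equal systemic exposure: F × D_ev = D_iv
D_ev = D_iv / F = 75 / 0.78 = 96.1538 mg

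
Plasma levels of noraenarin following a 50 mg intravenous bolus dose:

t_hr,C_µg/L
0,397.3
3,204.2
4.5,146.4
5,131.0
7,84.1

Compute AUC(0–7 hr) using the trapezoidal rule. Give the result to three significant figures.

Trapezoidal AUC_0→7:
  [0→3]: (397.3+204.2)/2 × 3 = 902.25
  [3→4.5]: (204.2+146.4)/2 × 1.5 = 262.95
  [4.5→5]: (146.4+131.0)/2 × 0.5 = 69.35
  [5→7]: (131.0+84.1)/2 × 2 = 215.1
  Sum = 1449.65 µg/L·hr

AUC = 1450 µg/L·hr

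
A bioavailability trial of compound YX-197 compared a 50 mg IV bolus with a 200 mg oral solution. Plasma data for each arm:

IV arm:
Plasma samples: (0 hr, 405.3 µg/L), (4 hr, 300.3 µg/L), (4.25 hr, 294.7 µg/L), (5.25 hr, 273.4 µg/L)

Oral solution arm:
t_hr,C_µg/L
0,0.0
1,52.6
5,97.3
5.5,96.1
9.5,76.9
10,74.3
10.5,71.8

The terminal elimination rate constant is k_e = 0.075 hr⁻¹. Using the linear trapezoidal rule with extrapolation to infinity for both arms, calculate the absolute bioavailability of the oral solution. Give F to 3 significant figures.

F = 0.0809

Trapezoidal AUC_0→5.25 (IV):
  [0→4]: (405.3+300.3)/2 × 4 = 1411.2
  [4→4.25]: (300.3+294.7)/2 × 0.25 = 74.375
  [4.25→5.25]: (294.7+273.4)/2 × 1 = 284.05
  Sum = 1769.625 µg/L·hr
IV tail: 273.4/0.075 = 3645.333; AUC_iv,0→∞ = 1769.625 + 3645.333 = 5414.958 µg/L·hr
Trapezoidal AUC_0→10.5 (oral solution):
  [0→1]: (0.0+52.6)/2 × 1 = 26.3
  [1→5]: (52.6+97.3)/2 × 4 = 299.8
  [5→5.5]: (97.3+96.1)/2 × 0.5 = 48.35
  [5.5→9.5]: (96.1+76.9)/2 × 4 = 346.0
  [9.5→10]: (76.9+74.3)/2 × 0.5 = 37.8
  [10→10.5]: (74.3+71.8)/2 × 0.5 = 36.525
  Sum = 794.775 µg/L·hr
oral solution tail: 71.8/0.075 = 957.333; AUC_ev,0→∞ = 794.775 + 957.333 = 1752.108 µg/L·hr
F = (AUC_ev/D_ev)/(AUC_iv/D_iv) = (1752.108/200)/(5414.958/50) = 8.76054/108.29916 = 0.0809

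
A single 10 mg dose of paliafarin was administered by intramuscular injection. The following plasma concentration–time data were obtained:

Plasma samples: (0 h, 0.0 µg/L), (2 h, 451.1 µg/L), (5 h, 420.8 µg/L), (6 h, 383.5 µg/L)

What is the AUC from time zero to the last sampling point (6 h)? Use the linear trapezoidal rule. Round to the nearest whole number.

Trapezoidal AUC_0→6:
  [0→2]: (0.0+451.1)/2 × 2 = 451.1
  [2→5]: (451.1+420.8)/2 × 3 = 1307.85
  [5→6]: (420.8+383.5)/2 × 1 = 402.15
  Sum = 2161.1 µg/L·h

AUC = 2161 µg/L·h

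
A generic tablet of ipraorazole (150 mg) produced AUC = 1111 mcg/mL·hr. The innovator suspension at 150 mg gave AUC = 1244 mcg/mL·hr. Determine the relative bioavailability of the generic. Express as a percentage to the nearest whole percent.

F_rel = (AUC_test/D_test) / (AUC_ref/D_ref)
      = (1111/150) / (1244/150)
      = 7.40667 / 8.29333 = 0.8931 = 89.31%

F_rel = 89%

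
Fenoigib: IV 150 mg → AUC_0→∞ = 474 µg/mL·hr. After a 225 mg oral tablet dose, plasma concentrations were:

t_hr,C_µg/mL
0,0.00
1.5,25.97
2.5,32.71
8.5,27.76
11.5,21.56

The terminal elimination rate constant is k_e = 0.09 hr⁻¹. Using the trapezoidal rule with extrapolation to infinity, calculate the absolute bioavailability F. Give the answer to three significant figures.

Trapezoidal AUC_0→11.5 (oral tablet):
  [0→1.5]: (0.00+25.97)/2 × 1.5 = 19.4775
  [1.5→2.5]: (25.97+32.71)/2 × 1 = 29.34
  [2.5→8.5]: (32.71+27.76)/2 × 6 = 181.41
  [8.5→11.5]: (27.76+21.56)/2 × 3 = 73.98
  Sum = 304.2075 µg/mL·hr
Tail: C_last/k_e = 21.56/0.09 = 239.556
AUC_0→∞ (oral tablet) = 304.2075 + 239.556 = 543.7635 µg/mL·hr
F = (AUC_ev/D_ev)/(AUC_iv/D_iv) = (543.7635/225)/(474/150) = 2.41673/3.16 = 0.7648

F = 0.765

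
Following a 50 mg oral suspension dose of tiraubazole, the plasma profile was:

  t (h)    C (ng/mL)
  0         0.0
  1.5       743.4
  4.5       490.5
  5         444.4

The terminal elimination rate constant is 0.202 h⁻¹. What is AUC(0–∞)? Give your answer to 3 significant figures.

AUC = 4840 ng/mL·h

Trapezoidal AUC_0→5:
  [0→1.5]: (0.0+743.4)/2 × 1.5 = 557.55
  [1.5→4.5]: (743.4+490.5)/2 × 3 = 1850.85
  [4.5→5]: (490.5+444.4)/2 × 0.5 = 233.725
  Sum = 2642.125 ng/mL·h
Extrapolated tail: C_last / k_e = 444.4 / 0.202 = 2200.000
AUC_0→∞ = 2642.125 + 2200.000 = 4842.125 ng/mL·h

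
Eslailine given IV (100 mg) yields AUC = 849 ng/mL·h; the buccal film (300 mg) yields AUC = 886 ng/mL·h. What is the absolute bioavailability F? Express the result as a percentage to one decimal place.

F = 34.8%

F = (AUC_ev / D_ev) / (AUC_iv / D_iv)
  = (886/300) / (849/100)
  = 2.95333 / 8.49 = 0.3479
  = 34.79%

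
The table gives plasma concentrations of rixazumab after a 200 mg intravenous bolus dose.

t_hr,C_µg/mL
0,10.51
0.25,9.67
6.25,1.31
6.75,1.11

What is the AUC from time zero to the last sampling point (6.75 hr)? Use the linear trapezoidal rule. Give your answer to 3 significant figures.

AUC = 36.1 µg/mL·hr

Trapezoidal AUC_0→6.75:
  [0→0.25]: (10.51+9.67)/2 × 0.25 = 2.5225
  [0.25→6.25]: (9.67+1.31)/2 × 6 = 32.94
  [6.25→6.75]: (1.31+1.11)/2 × 0.5 = 0.605
  Sum = 36.0675 µg/mL·hr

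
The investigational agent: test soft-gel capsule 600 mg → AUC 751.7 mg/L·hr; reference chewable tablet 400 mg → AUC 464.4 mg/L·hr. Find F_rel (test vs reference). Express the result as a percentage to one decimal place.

F_rel = (AUC_test/D_test) / (AUC_ref/D_ref)
      = (751.7/600) / (464.4/400)
      = 1.25283 / 1.161 = 1.0791 = 107.91%

F_rel = 107.9%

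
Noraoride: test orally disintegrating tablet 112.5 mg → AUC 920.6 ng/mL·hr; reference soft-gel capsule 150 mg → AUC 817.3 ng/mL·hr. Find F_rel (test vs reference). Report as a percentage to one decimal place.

F_rel = (AUC_test/D_test) / (AUC_ref/D_ref)
      = (920.6/112.5) / (817.3/150)
      = 8.18311 / 5.44867 = 1.5019 = 150.19%

F_rel = 150.2%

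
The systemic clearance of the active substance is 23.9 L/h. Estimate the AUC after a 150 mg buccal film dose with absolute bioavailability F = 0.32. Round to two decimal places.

AUC = 2.01 mg/L·h

AUC_0→∞ = F × Dose / CL
        = 0.32 × 150 / 23.9 = 2.00837 mg/L·h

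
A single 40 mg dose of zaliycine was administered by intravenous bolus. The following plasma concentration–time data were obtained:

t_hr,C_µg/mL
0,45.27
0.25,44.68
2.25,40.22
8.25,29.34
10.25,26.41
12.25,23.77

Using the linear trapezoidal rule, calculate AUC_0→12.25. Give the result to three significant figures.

Trapezoidal AUC_0→12.25:
  [0→0.25]: (45.27+44.68)/2 × 0.25 = 11.24375
  [0.25→2.25]: (44.68+40.22)/2 × 2 = 84.9
  [2.25→8.25]: (40.22+29.34)/2 × 6 = 208.68
  [8.25→10.25]: (29.34+26.41)/2 × 2 = 55.75
  [10.25→12.25]: (26.41+23.77)/2 × 2 = 50.18
  Sum = 410.75375 µg/mL·hr

AUC = 411 µg/mL·hr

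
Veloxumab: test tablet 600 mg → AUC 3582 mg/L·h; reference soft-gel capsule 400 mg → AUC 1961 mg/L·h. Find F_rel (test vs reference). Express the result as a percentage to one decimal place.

F_rel = 121.8%

F_rel = (AUC_test/D_test) / (AUC_ref/D_ref)
      = (3582/600) / (1961/400)
      = 5.97 / 4.9025 = 1.2177 = 121.77%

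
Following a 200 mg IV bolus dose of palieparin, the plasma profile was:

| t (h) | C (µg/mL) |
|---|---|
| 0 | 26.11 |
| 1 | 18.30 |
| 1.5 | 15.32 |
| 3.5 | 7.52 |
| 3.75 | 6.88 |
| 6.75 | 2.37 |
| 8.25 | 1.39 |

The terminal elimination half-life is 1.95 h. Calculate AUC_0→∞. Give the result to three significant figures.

Trapezoidal AUC_0→8.25:
  [0→1]: (26.11+18.30)/2 × 1 = 22.205
  [1→1.5]: (18.30+15.32)/2 × 0.5 = 8.405
  [1.5→3.5]: (15.32+7.52)/2 × 2 = 22.84
  [3.5→3.75]: (7.52+6.88)/2 × 0.25 = 1.8
  [3.75→6.75]: (6.88+2.37)/2 × 3 = 13.875
  [6.75→8.25]: (2.37+1.39)/2 × 1.5 = 2.82
  Sum = 71.945 µg/mL·h
k_e = ln2 / t½ = 0.693147 / 1.95 = 0.3555 h^-1
Extrapolated tail: C_last / k_e = 1.39 / 0.3555 = 3.910
AUC_0→∞ = 71.945 + 3.910 = 75.855 µg/mL·h

AUC = 75.9 µg/mL·h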